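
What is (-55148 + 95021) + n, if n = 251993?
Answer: 291866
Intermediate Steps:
(-55148 + 95021) + n = (-55148 + 95021) + 251993 = 39873 + 251993 = 291866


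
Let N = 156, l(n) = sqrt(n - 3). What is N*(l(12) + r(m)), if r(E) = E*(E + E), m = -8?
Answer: 20436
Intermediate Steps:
l(n) = sqrt(-3 + n)
r(E) = 2*E**2 (r(E) = E*(2*E) = 2*E**2)
N*(l(12) + r(m)) = 156*(sqrt(-3 + 12) + 2*(-8)**2) = 156*(sqrt(9) + 2*64) = 156*(3 + 128) = 156*131 = 20436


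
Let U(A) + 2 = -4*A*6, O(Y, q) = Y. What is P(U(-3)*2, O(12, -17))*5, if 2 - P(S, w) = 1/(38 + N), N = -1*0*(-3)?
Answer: 375/38 ≈ 9.8684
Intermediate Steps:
U(A) = -2 - 24*A (U(A) = -2 - 4*A*6 = -2 - 24*A)
N = 0 (N = 0*(-3) = 0)
P(S, w) = 75/38 (P(S, w) = 2 - 1/(38 + 0) = 2 - 1/38 = 75/38)
P(U(-3)*2, O(12, -17))*5 = (75/38)*5 = 375/38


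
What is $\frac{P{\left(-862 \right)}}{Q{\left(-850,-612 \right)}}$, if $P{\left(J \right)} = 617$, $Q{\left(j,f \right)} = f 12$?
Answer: $- \frac{617}{7344} \approx -0.084014$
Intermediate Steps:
$Q{\left(j,f \right)} = 12 f$
$\frac{P{\left(-862 \right)}}{Q{\left(-850,-612 \right)}} = \frac{617}{12 \left(-612\right)} = \frac{617}{-7344} = 617 \left(- \frac{1}{7344}\right) = - \frac{617}{7344}$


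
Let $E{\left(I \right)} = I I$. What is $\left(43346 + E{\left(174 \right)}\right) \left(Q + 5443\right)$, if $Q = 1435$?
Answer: $506372116$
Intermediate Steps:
$E{\left(I \right)} = I^{2}$
$\left(43346 + E{\left(174 \right)}\right) \left(Q + 5443\right) = \left(43346 + 174^{2}\right) \left(1435 + 5443\right) = \left(43346 + 30276\right) 6878 = 73622 \cdot 6878 = 506372116$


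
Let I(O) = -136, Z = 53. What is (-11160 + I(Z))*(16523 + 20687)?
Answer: -420324160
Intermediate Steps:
(-11160 + I(Z))*(16523 + 20687) = (-11160 - 136)*(16523 + 20687) = -11296*37210 = -420324160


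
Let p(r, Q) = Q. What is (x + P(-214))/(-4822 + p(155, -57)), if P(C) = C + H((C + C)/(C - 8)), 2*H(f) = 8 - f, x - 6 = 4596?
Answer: -487405/541569 ≈ -0.89999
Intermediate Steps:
x = 4602 (x = 6 + 4596 = 4602)
H(f) = 4 - f/2 (H(f) = (8 - f)/2 = 4 - f/2)
P(C) = 4 + C - C/(-8 + C) (P(C) = C + (4 - (C + C)/(2*(C - 8))) = C + (4 - 2*C/(2*(-8 + C))) = C + (4 - C/(-8 + C)) = 4 + C - C/(-8 + C))
(x + P(-214))/(-4822 + p(155, -57)) = (4602 + (-1*(-214) + (-8 - 214)*(4 - 214))/(-8 - 214))/(-4822 - 57) = (4602 + (214 - 222*(-210))/(-222))/(-4879) = (4602 - (214 + 46620)/222)*(-1/4879) = (4602 - 1/222*46834)*(-1/4879) = (4602 - 23417/111)*(-1/4879) = (487405/111)*(-1/4879) = -487405/541569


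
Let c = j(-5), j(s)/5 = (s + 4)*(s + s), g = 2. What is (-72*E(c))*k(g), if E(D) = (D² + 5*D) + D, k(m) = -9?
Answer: 1814400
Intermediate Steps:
j(s) = 10*s*(4 + s) (j(s) = 5*((s + 4)*(s + s)) = 5*((4 + s)*(2*s)) = 5*(2*s*(4 + s)) = 10*s*(4 + s))
c = 50 (c = 10*(-5)*(4 - 5) = 10*(-5)*(-1) = 50)
E(D) = D² + 6*D
(-72*E(c))*k(g) = -3600*(6 + 50)*(-9) = -3600*56*(-9) = -72*2800*(-9) = -201600*(-9) = 1814400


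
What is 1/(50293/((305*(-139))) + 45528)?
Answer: 42395/1930109267 ≈ 2.1965e-5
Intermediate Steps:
1/(50293/((305*(-139))) + 45528) = 1/(50293/(-42395) + 45528) = 1/(50293*(-1/42395) + 45528) = 1/(-50293/42395 + 45528) = 1/(1930109267/42395) = 42395/1930109267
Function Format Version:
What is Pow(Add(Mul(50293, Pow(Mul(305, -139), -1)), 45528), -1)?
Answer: Rational(42395, 1930109267) ≈ 2.1965e-5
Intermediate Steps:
Pow(Add(Mul(50293, Pow(Mul(305, -139), -1)), 45528), -1) = Pow(Add(Mul(50293, Pow(-42395, -1)), 45528), -1) = Pow(Add(Mul(50293, Rational(-1, 42395)), 45528), -1) = Pow(Add(Rational(-50293, 42395), 45528), -1) = Pow(Rational(1930109267, 42395), -1) = Rational(42395, 1930109267)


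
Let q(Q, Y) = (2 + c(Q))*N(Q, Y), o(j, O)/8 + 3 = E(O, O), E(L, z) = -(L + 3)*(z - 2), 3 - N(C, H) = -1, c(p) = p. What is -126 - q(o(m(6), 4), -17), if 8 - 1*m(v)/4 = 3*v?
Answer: 410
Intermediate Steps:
N(C, H) = 4 (N(C, H) = 3 - 1*(-1) = 3 + 1 = 4)
m(v) = 32 - 12*v
E(L, z) = -(-2 + z)*(3 + L) (E(L, z) = -(3 + L)*(-2 + z) = -(-2 + z)*(3 + L))
o(j, O) = 24 - 8*O - 8*O² (o(j, O) = -24 + 8*(6 - 3*O + 2*O - O*O) = -24 + 8*(6 - 3*O + 2*O - O²) = -24 + 8*(6 - O - O²) = -24 + (48 - 8*O - 8*O²) = 24 - 8*O - 8*O²)
q(Q, Y) = 8 + 4*Q (q(Q, Y) = (2 + Q)*4 = 8 + 4*Q)
-126 - q(o(m(6), 4), -17) = -126 - (8 + 4*(24 - 8*4 - 8*4²)) = -126 - (8 + 4*(24 - 32 - 8*16)) = -126 - (8 + 4*(24 - 32 - 128)) = -126 - (8 + 4*(-136)) = -126 - (8 - 544) = -126 - 1*(-536) = -126 + 536 = 410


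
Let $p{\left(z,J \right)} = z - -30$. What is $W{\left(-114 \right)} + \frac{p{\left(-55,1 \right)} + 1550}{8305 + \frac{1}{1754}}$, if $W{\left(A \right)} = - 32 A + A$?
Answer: $\frac{51482350364}{14566971} \approx 3534.2$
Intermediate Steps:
$p{\left(z,J \right)} = 30 + z$ ($p{\left(z,J \right)} = z + 30 = 30 + z$)
$W{\left(A \right)} = - 31 A$
$W{\left(-114 \right)} + \frac{p{\left(-55,1 \right)} + 1550}{8305 + \frac{1}{1754}} = \left(-31\right) \left(-114\right) + \frac{\left(30 - 55\right) + 1550}{8305 + \frac{1}{1754}} = 3534 + \frac{-25 + 1550}{8305 + \frac{1}{1754}} = 3534 + \frac{1525}{\frac{14566971}{1754}} = 3534 + 1525 \cdot \frac{1754}{14566971} = 3534 + \frac{2674850}{14566971} = \frac{51482350364}{14566971}$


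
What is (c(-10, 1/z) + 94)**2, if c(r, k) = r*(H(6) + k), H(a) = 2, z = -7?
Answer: 278784/49 ≈ 5689.5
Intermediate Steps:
c(r, k) = r*(2 + k)
(c(-10, 1/z) + 94)**2 = (-10*(2 + 1/(-7)) + 94)**2 = (-10*(2 - 1/7) + 94)**2 = (-10*13/7 + 94)**2 = (-130/7 + 94)**2 = (528/7)**2 = 278784/49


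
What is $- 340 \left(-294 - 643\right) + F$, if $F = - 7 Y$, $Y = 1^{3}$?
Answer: $318573$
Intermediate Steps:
$Y = 1$
$F = -7$ ($F = \left(-7\right) 1 = -7$)
$- 340 \left(-294 - 643\right) + F = - 340 \left(-294 - 643\right) - 7 = \left(-340\right) \left(-937\right) - 7 = 318580 - 7 = 318573$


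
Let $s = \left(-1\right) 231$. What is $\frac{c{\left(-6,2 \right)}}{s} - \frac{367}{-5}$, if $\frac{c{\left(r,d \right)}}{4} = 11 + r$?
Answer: $\frac{84677}{1155} \approx 73.313$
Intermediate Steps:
$c{\left(r,d \right)} = 44 + 4 r$ ($c{\left(r,d \right)} = 4 \left(11 + r\right) = 44 + 4 r$)
$s = -231$
$\frac{c{\left(-6,2 \right)}}{s} - \frac{367}{-5} = \frac{44 + 4 \left(-6\right)}{-231} - \frac{367}{-5} = \left(44 - 24\right) \left(- \frac{1}{231}\right) - - \frac{367}{5} = 20 \left(- \frac{1}{231}\right) + \frac{367}{5} = - \frac{20}{231} + \frac{367}{5} = \frac{84677}{1155}$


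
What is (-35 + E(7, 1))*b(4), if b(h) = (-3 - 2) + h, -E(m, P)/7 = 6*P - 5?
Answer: 42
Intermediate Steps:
E(m, P) = 35 - 42*P (E(m, P) = -7*(6*P - 5) = -7*(-5 + 6*P) = 35 - 42*P)
b(h) = -5 + h
(-35 + E(7, 1))*b(4) = (-35 + (35 - 42*1))*(-5 + 4) = (-35 + (35 - 42))*(-1) = (-35 - 7)*(-1) = -42*(-1) = 42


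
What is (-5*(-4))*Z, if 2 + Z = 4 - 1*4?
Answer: -40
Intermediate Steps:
Z = -2 (Z = -2 + (4 - 1*4) = -2 + (4 - 4) = -2 + 0 = -2)
(-5*(-4))*Z = -5*(-4)*(-2) = 20*(-2) = -40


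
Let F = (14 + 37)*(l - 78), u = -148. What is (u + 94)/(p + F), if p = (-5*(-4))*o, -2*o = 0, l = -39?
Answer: 2/221 ≈ 0.0090498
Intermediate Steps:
o = 0 (o = -½*0 = 0)
p = 0 (p = -5*(-4)*0 = 20*0 = 0)
F = -5967 (F = (14 + 37)*(-39 - 78) = 51*(-117) = -5967)
(u + 94)/(p + F) = (-148 + 94)/(0 - 5967) = -54/(-5967) = -54*(-1/5967) = 2/221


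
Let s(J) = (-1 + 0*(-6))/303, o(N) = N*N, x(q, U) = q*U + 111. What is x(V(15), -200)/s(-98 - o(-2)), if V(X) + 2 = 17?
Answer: 875367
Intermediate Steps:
V(X) = 15 (V(X) = -2 + 17 = 15)
x(q, U) = 111 + U*q (x(q, U) = U*q + 111 = 111 + U*q)
o(N) = N²
s(J) = -1/303 (s(J) = (-1 + 0)*(1/303) = -1*1/303 = -1/303)
x(V(15), -200)/s(-98 - o(-2)) = (111 - 200*15)/(-1/303) = (111 - 3000)*(-303) = -2889*(-303) = 875367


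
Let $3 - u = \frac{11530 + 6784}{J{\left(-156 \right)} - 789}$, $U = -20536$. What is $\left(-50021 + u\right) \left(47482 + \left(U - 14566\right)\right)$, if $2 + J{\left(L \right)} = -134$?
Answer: $- \frac{114510879936}{185} \approx -6.1898 \cdot 10^{8}$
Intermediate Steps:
$J{\left(L \right)} = -136$ ($J{\left(L \right)} = -2 - 134 = -136$)
$u = \frac{21089}{925}$ ($u = 3 - \frac{11530 + 6784}{-136 - 789} = 3 - \frac{18314}{-925} = 3 - 18314 \left(- \frac{1}{925}\right) = 3 - - \frac{18314}{925} = 3 + \frac{18314}{925} = \frac{21089}{925} \approx 22.799$)
$\left(-50021 + u\right) \left(47482 + \left(U - 14566\right)\right) = \left(-50021 + \frac{21089}{925}\right) \left(47482 - 35102\right) = - \frac{46248336 \left(47482 - 35102\right)}{925} = \left(- \frac{46248336}{925}\right) 12380 = - \frac{114510879936}{185}$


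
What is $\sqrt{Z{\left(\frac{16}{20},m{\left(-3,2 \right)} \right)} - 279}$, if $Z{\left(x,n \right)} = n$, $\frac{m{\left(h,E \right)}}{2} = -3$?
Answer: $i \sqrt{285} \approx 16.882 i$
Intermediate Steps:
$m{\left(h,E \right)} = -6$ ($m{\left(h,E \right)} = 2 \left(-3\right) = -6$)
$\sqrt{Z{\left(\frac{16}{20},m{\left(-3,2 \right)} \right)} - 279} = \sqrt{-6 - 279} = \sqrt{-285} = i \sqrt{285}$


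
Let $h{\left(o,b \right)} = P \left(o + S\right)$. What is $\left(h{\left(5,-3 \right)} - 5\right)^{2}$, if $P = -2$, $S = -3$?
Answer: $81$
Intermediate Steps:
$h{\left(o,b \right)} = 6 - 2 o$ ($h{\left(o,b \right)} = - 2 \left(o - 3\right) = - 2 \left(-3 + o\right) = 6 - 2 o$)
$\left(h{\left(5,-3 \right)} - 5\right)^{2} = \left(\left(6 - 10\right) - 5\right)^{2} = \left(-4 - 5\right)^{2} = \left(-9\right)^{2} = 81$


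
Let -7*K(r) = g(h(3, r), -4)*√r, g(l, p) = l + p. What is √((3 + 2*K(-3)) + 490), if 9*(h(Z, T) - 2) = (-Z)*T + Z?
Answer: √(217413 + 84*I*√3)/21 ≈ 22.204 + 0.0074293*I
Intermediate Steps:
h(Z, T) = 2 + Z/9 - T*Z/9 (h(Z, T) = 2 + ((-Z)*T + Z)/9 = 2 + (-T*Z + Z)/9 = 2 + (Z - T*Z)/9 = 2 + (Z/9 - T*Z/9) = 2 + Z/9 - T*Z/9)
K(r) = -√r*(-5/3 - r/3)/7 (K(r) = -((2 + (⅑)*3 - ⅑*r*3) - 4)*√r/7 = -((2 + ⅓ - r/3) - 4)*√r/7 = -((7/3 - r/3) - 4)*√r/7 = -(-5/3 - r/3)*√r/7 = -√r*(-5/3 - r/3)/7)
√((3 + 2*K(-3)) + 490) = √((3 + 2*(√(-3)*(5 - 3)/21)) + 490) = √((3 + 2*((1/21)*(I*√3)*2)) + 490) = √((3 + 2*(2*I*√3/21)) + 490) = √((3 + 4*I*√3/21) + 490) = √(493 + 4*I*√3/21)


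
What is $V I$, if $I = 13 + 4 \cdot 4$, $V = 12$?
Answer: $348$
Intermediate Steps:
$I = 29$ ($I = 13 + 16 = 29$)
$V I = 12 \cdot 29 = 348$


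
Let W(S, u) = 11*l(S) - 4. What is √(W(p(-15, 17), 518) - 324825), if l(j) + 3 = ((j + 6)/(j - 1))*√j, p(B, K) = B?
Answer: √(-5197792 + 99*I*√15)/4 ≈ 0.021022 + 569.97*I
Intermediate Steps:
l(j) = -3 + √j*(6 + j)/(-1 + j) (l(j) = -3 + ((j + 6)/(j - 1))*√j = -3 + ((6 + j)/(-1 + j))*√j = -3 + √j*(6 + j)/(-1 + j))
W(S, u) = -4 + 11*(3 + S^(3/2) - 3*S + 6*√S)/(-1 + S) (W(S, u) = 11*((3 + S^(3/2) - 3*S + 6*√S)/(-1 + S)) - 4 = 11*(3 + S^(3/2) - 3*S + 6*√S)/(-1 + S) - 4 = -4 + 11*(3 + S^(3/2) - 3*S + 6*√S)/(-1 + S))
√(W(p(-15, 17), 518) - 324825) = √((37 - 37*(-15) + 11*(-15)^(3/2) + 66*√(-15))/(-1 - 15) - 324825) = √((37 + 555 + 11*(-15*I*√15) + 66*(I*√15))/(-16) - 324825) = √(-(37 + 555 - 165*I*√15 + 66*I*√15)/16 - 324825) = √(-(592 - 99*I*√15)/16 - 324825) = √((-37 + 99*I*√15/16) - 324825) = √(-324862 + 99*I*√15/16)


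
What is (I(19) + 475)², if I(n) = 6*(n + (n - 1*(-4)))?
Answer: 528529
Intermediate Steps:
I(n) = 24 + 12*n (I(n) = 6*(n + (n + 4)) = 6*(n + (4 + n)) = 6*(4 + 2*n) = 24 + 12*n)
(I(19) + 475)² = ((24 + 12*19) + 475)² = ((24 + 228) + 475)² = (252 + 475)² = 727² = 528529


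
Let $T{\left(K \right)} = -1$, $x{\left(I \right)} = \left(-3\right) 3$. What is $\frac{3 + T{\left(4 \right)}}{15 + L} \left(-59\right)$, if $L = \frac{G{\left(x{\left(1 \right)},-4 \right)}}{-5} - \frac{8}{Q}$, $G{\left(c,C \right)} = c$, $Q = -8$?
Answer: $- \frac{590}{89} \approx -6.6292$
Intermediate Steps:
$x{\left(I \right)} = -9$
$L = \frac{14}{5}$ ($L = - \frac{9}{-5} - \frac{8}{-8} = \left(-9\right) \left(- \frac{1}{5}\right) - -1 = \frac{9}{5} + 1 = \frac{14}{5} \approx 2.8$)
$\frac{3 + T{\left(4 \right)}}{15 + L} \left(-59\right) = \frac{3 - 1}{15 + \frac{14}{5}} \left(-59\right) = \frac{2}{\frac{89}{5}} \left(-59\right) = 2 \cdot \frac{5}{89} \left(-59\right) = \frac{10}{89} \left(-59\right) = - \frac{590}{89}$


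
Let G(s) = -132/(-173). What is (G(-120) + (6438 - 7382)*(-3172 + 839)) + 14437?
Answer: 383504629/173 ≈ 2.2168e+6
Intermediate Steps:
G(s) = 132/173 (G(s) = -132*(-1/173) = 132/173)
(G(-120) + (6438 - 7382)*(-3172 + 839)) + 14437 = (132/173 + (6438 - 7382)*(-3172 + 839)) + 14437 = (132/173 - 944*(-2333)) + 14437 = (132/173 + 2202352) + 14437 = 381007028/173 + 14437 = 383504629/173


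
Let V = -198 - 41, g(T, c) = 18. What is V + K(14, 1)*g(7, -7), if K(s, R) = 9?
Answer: -77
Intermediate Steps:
V = -239
V + K(14, 1)*g(7, -7) = -239 + 9*18 = -239 + 162 = -77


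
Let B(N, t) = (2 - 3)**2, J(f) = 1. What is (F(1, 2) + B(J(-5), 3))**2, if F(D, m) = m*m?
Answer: 25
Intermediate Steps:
F(D, m) = m**2
B(N, t) = 1 (B(N, t) = (-1)**2 = 1)
(F(1, 2) + B(J(-5), 3))**2 = (2**2 + 1)**2 = (4 + 1)**2 = 5**2 = 25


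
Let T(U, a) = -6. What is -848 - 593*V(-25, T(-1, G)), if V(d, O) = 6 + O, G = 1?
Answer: -848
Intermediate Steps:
-848 - 593*V(-25, T(-1, G)) = -848 - 593*(6 - 6) = -848 - 593*0 = -848 + 0 = -848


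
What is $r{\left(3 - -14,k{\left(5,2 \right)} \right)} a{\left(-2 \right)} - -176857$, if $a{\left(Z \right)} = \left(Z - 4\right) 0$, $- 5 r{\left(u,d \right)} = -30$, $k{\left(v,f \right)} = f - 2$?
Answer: $176857$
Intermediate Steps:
$k{\left(v,f \right)} = -2 + f$
$r{\left(u,d \right)} = 6$ ($r{\left(u,d \right)} = \left(- \frac{1}{5}\right) \left(-30\right) = 6$)
$a{\left(Z \right)} = 0$ ($a{\left(Z \right)} = \left(-4 + Z\right) 0 = 0$)
$r{\left(3 - -14,k{\left(5,2 \right)} \right)} a{\left(-2 \right)} - -176857 = 6 \cdot 0 - -176857 = 0 + 176857 = 176857$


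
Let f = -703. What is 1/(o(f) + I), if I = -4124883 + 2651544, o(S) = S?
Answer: -1/1474042 ≈ -6.7841e-7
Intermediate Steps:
I = -1473339
1/(o(f) + I) = 1/(-703 - 1473339) = 1/(-1474042) = -1/1474042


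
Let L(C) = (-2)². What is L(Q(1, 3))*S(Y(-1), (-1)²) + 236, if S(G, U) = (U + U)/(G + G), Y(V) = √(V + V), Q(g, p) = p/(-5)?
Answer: 236 - 2*I*√2 ≈ 236.0 - 2.8284*I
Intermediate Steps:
Q(g, p) = -p/5 (Q(g, p) = p*(-⅕) = -p/5)
Y(V) = √2*√V (Y(V) = √(2*V) = √2*√V)
S(G, U) = U/G (S(G, U) = (2*U)/((2*G)) = (2*U)*(1/(2*G)) = U/G)
L(C) = 4
L(Q(1, 3))*S(Y(-1), (-1)²) + 236 = 4*((-1)²/((√2*√(-1)))) + 236 = 4*(1/(√2*I)) + 236 = 4*(1/(I*√2)) + 236 = 4*(1*(-I*√2/2)) + 236 = 4*(-I*√2/2) + 236 = -2*I*√2 + 236 = 236 - 2*I*√2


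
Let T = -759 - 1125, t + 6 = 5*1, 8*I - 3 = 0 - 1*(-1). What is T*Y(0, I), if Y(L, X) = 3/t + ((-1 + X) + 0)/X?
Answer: 7536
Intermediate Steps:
I = 1/2 (I = 3/8 + (0 - 1*(-1))/8 = 3/8 + (0 + 1)/8 = 3/8 + (1/8)*1 = 3/8 + 1/8 = 1/2 ≈ 0.50000)
t = -1 (t = -6 + 5*1 = -6 + 5 = -1)
T = -1884
Y(L, X) = -3 + (-1 + X)/X (Y(L, X) = 3/(-1) + ((-1 + X) + 0)/X = 3*(-1) + (-1 + X)/X = -3 + (-1 + X)/X)
T*Y(0, I) = -1884*(-2 - 1/1/2) = -1884*(-2 - 1*2) = -1884*(-2 - 2) = -1884*(-4) = 7536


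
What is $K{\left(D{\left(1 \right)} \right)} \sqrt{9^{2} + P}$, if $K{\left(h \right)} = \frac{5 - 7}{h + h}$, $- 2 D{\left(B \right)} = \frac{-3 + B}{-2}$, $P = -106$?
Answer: $10 i \approx 10.0 i$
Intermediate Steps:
$D{\left(B \right)} = - \frac{3}{4} + \frac{B}{4}$ ($D{\left(B \right)} = - \frac{\left(-3 + B\right) \frac{1}{-2}}{2} = - \frac{\left(-3 + B\right) \left(- \frac{1}{2}\right)}{2} = - \frac{\frac{3}{2} - \frac{B}{2}}{2} = - \frac{3}{4} + \frac{B}{4}$)
$K{\left(h \right)} = - \frac{1}{h}$ ($K{\left(h \right)} = - \frac{2}{2 h} = - 2 \frac{1}{2 h} = - \frac{1}{h}$)
$K{\left(D{\left(1 \right)} \right)} \sqrt{9^{2} + P} = - \frac{1}{- \frac{3}{4} + \frac{1}{4} \cdot 1} \sqrt{9^{2} - 106} = - \frac{1}{- \frac{3}{4} + \frac{1}{4}} \sqrt{81 - 106} = - \frac{1}{- \frac{1}{2}} \sqrt{-25} = \left(-1\right) \left(-2\right) 5 i = 2 \cdot 5 i = 10 i$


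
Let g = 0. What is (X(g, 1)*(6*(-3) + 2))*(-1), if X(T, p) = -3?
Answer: -48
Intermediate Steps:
(X(g, 1)*(6*(-3) + 2))*(-1) = -3*(6*(-3) + 2)*(-1) = -3*(-18 + 2)*(-1) = -3*(-16)*(-1) = 48*(-1) = -48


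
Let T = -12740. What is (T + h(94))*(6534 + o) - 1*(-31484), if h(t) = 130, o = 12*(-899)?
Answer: 53674424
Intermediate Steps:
o = -10788
(T + h(94))*(6534 + o) - 1*(-31484) = (-12740 + 130)*(6534 - 10788) - 1*(-31484) = -12610*(-4254) + 31484 = 53642940 + 31484 = 53674424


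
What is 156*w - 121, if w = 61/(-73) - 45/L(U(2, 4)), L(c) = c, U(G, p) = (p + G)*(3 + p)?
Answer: -213853/511 ≈ -418.50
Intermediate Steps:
U(G, p) = (3 + p)*(G + p) (U(G, p) = (G + p)*(3 + p) = (3 + p)*(G + p))
w = -1949/1022 (w = 61/(-73) - 45/(4² + 3*2 + 3*4 + 2*4) = 61*(-1/73) - 45/(16 + 6 + 12 + 8) = -61/73 - 45/42 = -61/73 - 45*1/42 = -61/73 - 15/14 = -1949/1022 ≈ -1.9070)
156*w - 121 = 156*(-1949/1022) - 121 = -152022/511 - 121 = -213853/511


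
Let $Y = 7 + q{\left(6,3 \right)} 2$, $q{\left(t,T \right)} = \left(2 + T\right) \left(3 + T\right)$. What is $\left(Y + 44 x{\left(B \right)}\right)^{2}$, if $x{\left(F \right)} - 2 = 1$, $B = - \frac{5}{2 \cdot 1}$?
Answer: $39601$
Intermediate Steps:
$B = - \frac{5}{2} \approx -2.5$
$x{\left(F \right)} = 3$ ($x{\left(F \right)} = 2 + 1 = 3$)
$Y = 67$ ($Y = 7 + \left(6 + 3^{2} + 5 \cdot 3\right) 2 = 7 + \left(6 + 9 + 15\right) 2 = 7 + 30 \cdot 2 = 7 + 60 = 67$)
$\left(Y + 44 x{\left(B \right)}\right)^{2} = \left(67 + 44 \cdot 3\right)^{2} = \left(67 + 132\right)^{2} = 199^{2} = 39601$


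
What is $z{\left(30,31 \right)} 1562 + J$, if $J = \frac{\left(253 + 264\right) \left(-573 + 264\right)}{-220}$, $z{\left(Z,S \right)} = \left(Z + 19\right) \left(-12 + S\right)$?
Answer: $\frac{29098963}{20} \approx 1.4549 \cdot 10^{6}$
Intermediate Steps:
$z{\left(Z,S \right)} = \left(-12 + S\right) \left(19 + Z\right)$ ($z{\left(Z,S \right)} = \left(19 + Z\right) \left(-12 + S\right) = \left(-12 + S\right) \left(19 + Z\right)$)
$J = \frac{14523}{20}$ ($J = 517 \left(-309\right) \left(- \frac{1}{220}\right) = \left(-159753\right) \left(- \frac{1}{220}\right) = \frac{14523}{20} \approx 726.15$)
$z{\left(30,31 \right)} 1562 + J = \left(-228 - 360 + 19 \cdot 31 + 31 \cdot 30\right) 1562 + \frac{14523}{20} = \left(-228 - 360 + 589 + 930\right) 1562 + \frac{14523}{20} = 931 \cdot 1562 + \frac{14523}{20} = 1454222 + \frac{14523}{20} = \frac{29098963}{20}$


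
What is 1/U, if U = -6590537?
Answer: -1/6590537 ≈ -1.5173e-7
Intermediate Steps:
1/U = 1/(-6590537) = -1/6590537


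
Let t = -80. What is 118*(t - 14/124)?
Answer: -293053/31 ≈ -9453.3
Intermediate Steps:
118*(t - 14/124) = 118*(-80 - 14/124) = 118*(-80 - 14*1/124) = 118*(-80 - 7/62) = 118*(-4967/62) = -293053/31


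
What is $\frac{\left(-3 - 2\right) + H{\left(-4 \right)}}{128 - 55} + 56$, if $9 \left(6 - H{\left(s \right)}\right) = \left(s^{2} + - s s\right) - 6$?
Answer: $\frac{12269}{219} \approx 56.023$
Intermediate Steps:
$H{\left(s \right)} = \frac{20}{3}$ ($H{\left(s \right)} = 6 - \frac{\left(s^{2} + - s s\right) - 6}{9} = 6 - \frac{\left(s^{2} - s^{2}\right) - 6}{9} = 6 - \frac{0 - 6}{9} = 6 - - \frac{2}{3} = 6 + \frac{2}{3} = \frac{20}{3}$)
$\frac{\left(-3 - 2\right) + H{\left(-4 \right)}}{128 - 55} + 56 = \frac{\left(-3 - 2\right) + \frac{20}{3}}{128 - 55} + 56 = \frac{-5 + \frac{20}{3}}{73} + 56 = \frac{1}{73} \cdot \frac{5}{3} + 56 = \frac{5}{219} + 56 = \frac{12269}{219}$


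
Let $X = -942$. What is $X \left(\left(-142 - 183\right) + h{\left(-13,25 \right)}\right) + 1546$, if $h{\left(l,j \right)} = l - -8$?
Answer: $312406$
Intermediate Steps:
$h{\left(l,j \right)} = 8 + l$ ($h{\left(l,j \right)} = l + 8 = 8 + l$)
$X \left(\left(-142 - 183\right) + h{\left(-13,25 \right)}\right) + 1546 = - 942 \left(\left(-142 - 183\right) + \left(8 - 13\right)\right) + 1546 = - 942 \left(-325 - 5\right) + 1546 = \left(-942\right) \left(-330\right) + 1546 = 310860 + 1546 = 312406$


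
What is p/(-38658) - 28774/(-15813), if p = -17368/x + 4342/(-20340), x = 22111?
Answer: 27792820113741097/15273567224240220 ≈ 1.8197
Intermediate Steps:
p = -224635541/224868870 (p = -17368/22111 + 4342/(-20340) = -17368*1/22111 + 4342*(-1/20340) = -17368/22111 - 2171/10170 = -224635541/224868870 ≈ -0.99896)
p/(-38658) - 28774/(-15813) = -224635541/224868870/(-38658) - 28774/(-15813) = -224635541/224868870*(-1/38658) - 28774*(-1/15813) = 224635541/8692980776460 + 28774/15813 = 27792820113741097/15273567224240220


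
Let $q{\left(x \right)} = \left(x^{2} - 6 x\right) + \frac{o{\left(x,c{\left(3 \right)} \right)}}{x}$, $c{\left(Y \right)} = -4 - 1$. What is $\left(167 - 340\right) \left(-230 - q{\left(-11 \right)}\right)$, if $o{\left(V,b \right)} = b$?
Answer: $\frac{794416}{11} \approx 72220.0$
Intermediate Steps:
$c{\left(Y \right)} = -5$ ($c{\left(Y \right)} = -4 - 1 = -5$)
$q{\left(x \right)} = x^{2} - 6 x - \frac{5}{x}$ ($q{\left(x \right)} = \left(x^{2} - 6 x\right) - \frac{5}{x} = x^{2} - 6 x - \frac{5}{x}$)
$\left(167 - 340\right) \left(-230 - q{\left(-11 \right)}\right) = \left(167 - 340\right) \left(-230 - \frac{-5 + \left(-11\right)^{2} \left(-6 - 11\right)}{-11}\right) = - 173 \left(-230 - - \frac{-5 + 121 \left(-17\right)}{11}\right) = - 173 \left(-230 - - \frac{-5 - 2057}{11}\right) = - 173 \left(-230 - \left(- \frac{1}{11}\right) \left(-2062\right)\right) = - 173 \left(-230 - \frac{2062}{11}\right) = \left(-173\right) \left(- \frac{4592}{11}\right) = \frac{794416}{11}$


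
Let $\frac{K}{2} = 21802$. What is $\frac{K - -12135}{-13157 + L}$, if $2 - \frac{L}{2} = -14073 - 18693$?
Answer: $\frac{55739}{52379} \approx 1.0641$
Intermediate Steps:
$K = 43604$ ($K = 2 \cdot 21802 = 43604$)
$L = 65536$ ($L = 4 - 2 \left(-14073 - 18693\right) = 4 - -65532 = 4 + 65532 = 65536$)
$\frac{K - -12135}{-13157 + L} = \frac{43604 - -12135}{-13157 + 65536} = \frac{43604 + \left(-6423 + 18558\right)}{52379} = \left(43604 + 12135\right) \frac{1}{52379} = 55739 \cdot \frac{1}{52379} = \frac{55739}{52379}$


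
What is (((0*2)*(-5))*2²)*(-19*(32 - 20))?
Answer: 0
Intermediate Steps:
(((0*2)*(-5))*2²)*(-19*(32 - 20)) = ((0*(-5))*4)*(-19*12) = (0*4)*(-228) = 0*(-228) = 0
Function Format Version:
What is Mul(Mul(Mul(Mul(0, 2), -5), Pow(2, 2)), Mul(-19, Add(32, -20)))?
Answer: 0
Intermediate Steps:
Mul(Mul(Mul(Mul(0, 2), -5), Pow(2, 2)), Mul(-19, Add(32, -20))) = Mul(Mul(Mul(0, -5), 4), Mul(-19, 12)) = Mul(Mul(0, 4), -228) = Mul(0, -228) = 0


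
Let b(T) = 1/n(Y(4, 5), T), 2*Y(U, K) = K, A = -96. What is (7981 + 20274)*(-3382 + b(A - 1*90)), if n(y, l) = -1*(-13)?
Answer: -1242231075/13 ≈ -9.5556e+7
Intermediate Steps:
Y(U, K) = K/2
n(y, l) = 13
b(T) = 1/13
(7981 + 20274)*(-3382 + b(A - 1*90)) = (7981 + 20274)*(-3382 + 1/13) = 28255*(-43965/13) = -1242231075/13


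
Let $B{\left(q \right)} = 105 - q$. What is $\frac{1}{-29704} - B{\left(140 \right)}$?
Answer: $\frac{1039639}{29704} \approx 35.0$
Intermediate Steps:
$\frac{1}{-29704} - B{\left(140 \right)} = \frac{1}{-29704} - \left(105 - 140\right) = - \frac{1}{29704} - \left(105 - 140\right) = - \frac{1}{29704} - -35 = - \frac{1}{29704} + 35 = \frac{1039639}{29704}$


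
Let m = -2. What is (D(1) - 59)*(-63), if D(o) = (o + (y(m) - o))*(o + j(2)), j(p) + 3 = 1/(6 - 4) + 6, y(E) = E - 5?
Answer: 11403/2 ≈ 5701.5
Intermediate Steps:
y(E) = -5 + E
j(p) = 7/2 (j(p) = -3 + (1/(6 - 4) + 6) = -3 + (1/2 + 6) = -3 + 13/2 = 7/2)
D(o) = -49/2 - 7*o (D(o) = (o + ((-5 - 2) - o))*(o + 7/2) = (o + (-7 - o))*(7/2 + o) = -7*(7/2 + o) = -49/2 - 7*o)
(D(1) - 59)*(-63) = ((-49/2 - 7*1) - 59)*(-63) = ((-49/2 - 7) - 59)*(-63) = (-63/2 - 59)*(-63) = -181/2*(-63) = 11403/2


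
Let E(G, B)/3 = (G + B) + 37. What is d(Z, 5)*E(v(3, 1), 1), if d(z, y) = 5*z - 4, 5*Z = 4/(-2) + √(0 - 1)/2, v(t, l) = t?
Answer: -738 + 123*I/2 ≈ -738.0 + 61.5*I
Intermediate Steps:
E(G, B) = 111 + 3*B + 3*G (E(G, B) = 3*((G + B) + 37) = 3*((B + G) + 37) = 3*(37 + B + G) = 111 + 3*B + 3*G)
Z = -⅖ + I/10 (Z = (4/(-2) + √(0 - 1)/2)/5 = (4*(-½) + √(-1)*(½))/5 = (-2 + I*(½))/5 = (-2 + I/2)/5 = -⅖ + I/10 ≈ -0.4 + 0.1*I)
d(z, y) = -4 + 5*z
d(Z, 5)*E(v(3, 1), 1) = (-4 + 5*(-⅖ + I/10))*(111 + 3*1 + 3*3) = (-4 + (-2 + I/2))*(111 + 3 + 9) = (-6 + I/2)*123 = -738 + 123*I/2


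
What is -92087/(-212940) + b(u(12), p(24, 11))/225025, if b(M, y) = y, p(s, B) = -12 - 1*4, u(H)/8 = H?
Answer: 4143694027/9583364700 ≈ 0.43238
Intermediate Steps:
u(H) = 8*H
p(s, B) = -16 (p(s, B) = -12 - 4 = -16)
-92087/(-212940) + b(u(12), p(24, 11))/225025 = -92087/(-212940) - 16/225025 = -92087*(-1/212940) - 16*1/225025 = 92087/212940 - 16/225025 = 4143694027/9583364700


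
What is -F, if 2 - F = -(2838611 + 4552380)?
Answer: -7390993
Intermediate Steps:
F = 7390993 (F = 2 - (-1)*(2838611 + 4552380) = 2 - (-1)*7390991 = 2 - 1*(-7390991) = 2 + 7390991 = 7390993)
-F = -1*7390993 = -7390993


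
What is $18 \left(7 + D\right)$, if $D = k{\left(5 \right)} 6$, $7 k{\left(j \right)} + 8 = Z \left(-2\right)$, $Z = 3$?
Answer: $-90$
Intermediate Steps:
$k{\left(j \right)} = -2$ ($k{\left(j \right)} = - \frac{8}{7} + \frac{3 \left(-2\right)}{7} = - \frac{8}{7} + \frac{1}{7} \left(-6\right) = - \frac{8}{7} - \frac{6}{7} = -2$)
$D = -12$ ($D = \left(-2\right) 6 = -12$)
$18 \left(7 + D\right) = 18 \left(7 - 12\right) = 18 \left(-5\right) = -90$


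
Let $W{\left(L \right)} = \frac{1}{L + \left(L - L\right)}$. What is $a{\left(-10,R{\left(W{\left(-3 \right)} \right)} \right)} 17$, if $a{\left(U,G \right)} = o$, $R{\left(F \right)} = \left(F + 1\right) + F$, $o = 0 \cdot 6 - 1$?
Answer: $-17$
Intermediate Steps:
$o = -1$ ($o = 0 - 1 = -1$)
$W{\left(L \right)} = \frac{1}{L}$ ($W{\left(L \right)} = \frac{1}{L + 0} = \frac{1}{L}$)
$R{\left(F \right)} = 1 + 2 F$ ($R{\left(F \right)} = \left(1 + F\right) + F = 1 + 2 F$)
$a{\left(U,G \right)} = -1$
$a{\left(-10,R{\left(W{\left(-3 \right)} \right)} \right)} 17 = \left(-1\right) 17 = -17$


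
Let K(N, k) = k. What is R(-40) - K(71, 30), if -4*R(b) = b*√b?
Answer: -30 + 20*I*√10 ≈ -30.0 + 63.246*I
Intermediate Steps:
R(b) = -b^(3/2)/4 (R(b) = -b*√b/4 = -b^(3/2)/4)
R(-40) - K(71, 30) = -(-20)*I*√10 - 1*30 = -(-20)*I*√10 - 30 = 20*I*√10 - 30 = -30 + 20*I*√10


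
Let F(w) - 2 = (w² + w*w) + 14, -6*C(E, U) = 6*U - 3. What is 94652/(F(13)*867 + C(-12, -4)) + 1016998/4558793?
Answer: 1487276887382/2798392289085 ≈ 0.53148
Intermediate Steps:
C(E, U) = ½ - U (C(E, U) = -(6*U - 3)/6 = -(-3 + 6*U)/6 = ½ - U)
F(w) = 16 + 2*w² (F(w) = 2 + ((w² + w*w) + 14) = 2 + ((w² + w²) + 14) = 2 + (2*w² + 14) = 2 + (14 + 2*w²) = 16 + 2*w²)
94652/(F(13)*867 + C(-12, -4)) + 1016998/4558793 = 94652/((16 + 2*13²)*867 + (½ - 1*(-4))) + 1016998/4558793 = 94652/((16 + 2*169)*867 + (½ + 4)) + 1016998*(1/4558793) = 94652/((16 + 338)*867 + 9/2) + 1016998/4558793 = 94652/(354*867 + 9/2) + 1016998/4558793 = 94652/(306918 + 9/2) + 1016998/4558793 = 94652/(613845/2) + 1016998/4558793 = 94652*(2/613845) + 1016998/4558793 = 189304/613845 + 1016998/4558793 = 1487276887382/2798392289085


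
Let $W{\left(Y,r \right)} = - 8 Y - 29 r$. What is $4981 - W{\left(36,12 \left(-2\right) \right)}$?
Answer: $4573$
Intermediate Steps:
$W{\left(Y,r \right)} = - 29 r - 8 Y$
$4981 - W{\left(36,12 \left(-2\right) \right)} = 4981 - \left(- 29 \cdot 12 \left(-2\right) - 288\right) = 4981 - \left(\left(-29\right) \left(-24\right) - 288\right) = 4981 - \left(696 - 288\right) = 4981 - 408 = 4573$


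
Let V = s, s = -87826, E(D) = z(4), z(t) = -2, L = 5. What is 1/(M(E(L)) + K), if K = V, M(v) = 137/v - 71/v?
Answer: -1/87859 ≈ -1.1382e-5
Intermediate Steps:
E(D) = -2
M(v) = 66/v
V = -87826
K = -87826
1/(M(E(L)) + K) = 1/(66/(-2) - 87826) = 1/(66*(-½) - 87826) = 1/(-33 - 87826) = 1/(-87859) = -1/87859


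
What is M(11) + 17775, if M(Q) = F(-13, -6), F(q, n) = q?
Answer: 17762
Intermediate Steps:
M(Q) = -13
M(11) + 17775 = -13 + 17775 = 17762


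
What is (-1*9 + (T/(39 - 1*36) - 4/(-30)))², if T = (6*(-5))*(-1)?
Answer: 289/225 ≈ 1.2844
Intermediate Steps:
T = 30 (T = -30*(-1) = 30)
(-1*9 + (T/(39 - 1*36) - 4/(-30)))² = (-1*9 + (30/(39 - 1*36) - 4/(-30)))² = (-9 + (30/(39 - 36) - 4*(-1/30)))² = (-9 + (30/3 + 2/15))² = (-9 + (30*(⅓) + 2/15))² = (-9 + (10 + 2/15))² = (-9 + 152/15)² = (17/15)² = 289/225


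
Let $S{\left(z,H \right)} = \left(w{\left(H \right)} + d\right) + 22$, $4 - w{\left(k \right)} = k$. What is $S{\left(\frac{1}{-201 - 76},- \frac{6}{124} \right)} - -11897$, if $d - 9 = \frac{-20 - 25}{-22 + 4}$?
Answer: $\frac{369971}{31} \approx 11935.0$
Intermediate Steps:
$w{\left(k \right)} = 4 - k$
$d = \frac{23}{2}$ ($d = 9 + \frac{-20 - 25}{-22 + 4} = 9 - \frac{45}{-18} = 9 - - \frac{5}{2} = 9 + \frac{5}{2} = \frac{23}{2} \approx 11.5$)
$S{\left(z,H \right)} = \frac{75}{2} - H$ ($S{\left(z,H \right)} = \left(\left(4 - H\right) + \frac{23}{2}\right) + 22 = \left(\frac{31}{2} - H\right) + 22 = \frac{75}{2} - H$)
$S{\left(\frac{1}{-201 - 76},- \frac{6}{124} \right)} - -11897 = \left(\frac{75}{2} - - \frac{6}{124}\right) - -11897 = \left(\frac{75}{2} - \left(-6\right) \frac{1}{124}\right) + \left(-8220 + 20117\right) = \left(\frac{75}{2} - - \frac{3}{62}\right) + 11897 = \left(\frac{75}{2} + \frac{3}{62}\right) + 11897 = \frac{1164}{31} + 11897 = \frac{369971}{31}$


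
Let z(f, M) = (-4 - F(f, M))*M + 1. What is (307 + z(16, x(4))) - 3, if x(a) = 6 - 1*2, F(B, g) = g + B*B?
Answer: -751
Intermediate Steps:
F(B, g) = g + B²
x(a) = 4 (x(a) = 6 - 2 = 4)
z(f, M) = 1 + M*(-4 - M - f²) (z(f, M) = (-4 - (M + f²))*M + 1 = (-4 + (-M - f²))*M + 1 = (-4 - M - f²)*M + 1 = M*(-4 - M - f²) + 1 = 1 + M*(-4 - M - f²))
(307 + z(16, x(4))) - 3 = (307 + (1 - 4*4 - 1*4*(4 + 16²))) - 3 = (307 + (1 - 16 - 1*4*(4 + 256))) - 3 = (307 + (1 - 16 - 1*4*260)) - 3 = (307 + (1 - 16 - 1040)) - 3 = (307 - 1055) - 3 = -748 - 3 = -751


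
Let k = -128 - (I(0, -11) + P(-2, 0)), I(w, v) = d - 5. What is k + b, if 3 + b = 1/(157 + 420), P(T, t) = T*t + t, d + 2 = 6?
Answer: -75009/577 ≈ -130.00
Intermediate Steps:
d = 4 (d = -2 + 6 = 4)
I(w, v) = -1 (I(w, v) = 4 - 5 = -1)
P(T, t) = t + T*t
k = -127 (k = -128 - (-1 + 0*(1 - 2)) = -128 - (-1 + 0*(-1)) = -128 - (-1 + 0) = -128 - 1*(-1) = -128 + 1 = -127)
b = -1730/577 (b = -3 + 1/(157 + 420) = -3 + 1/577 = -1730/577 ≈ -2.9983)
k + b = -127 - 1730/577 = -75009/577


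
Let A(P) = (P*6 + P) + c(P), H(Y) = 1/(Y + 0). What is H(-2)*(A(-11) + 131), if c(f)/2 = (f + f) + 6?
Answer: -11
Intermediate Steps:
c(f) = 12 + 4*f (c(f) = 2*((f + f) + 6) = 2*(2*f + 6) = 2*(6 + 2*f) = 12 + 4*f)
H(Y) = 1/Y
A(P) = 12 + 11*P (A(P) = (P*6 + P) + (12 + 4*P) = (6*P + P) + (12 + 4*P) = 7*P + (12 + 4*P) = 12 + 11*P)
H(-2)*(A(-11) + 131) = ((12 + 11*(-11)) + 131)/(-2) = -((12 - 121) + 131)/2 = -(-109 + 131)/2 = -½*22 = -11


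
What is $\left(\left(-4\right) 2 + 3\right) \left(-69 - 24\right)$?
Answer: $465$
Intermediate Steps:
$\left(\left(-4\right) 2 + 3\right) \left(-69 - 24\right) = \left(-8 + 3\right) \left(-93\right) = \left(-5\right) \left(-93\right) = 465$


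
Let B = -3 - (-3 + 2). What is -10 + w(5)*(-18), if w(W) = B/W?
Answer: -14/5 ≈ -2.8000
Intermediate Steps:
B = -2 (B = -3 - 1*(-1) = -3 + 1 = -2)
w(W) = -2/W
-10 + w(5)*(-18) = -10 - 2/5*(-18) = -10 - 2*⅕*(-18) = -10 - ⅖*(-18) = -10 + 36/5 = -14/5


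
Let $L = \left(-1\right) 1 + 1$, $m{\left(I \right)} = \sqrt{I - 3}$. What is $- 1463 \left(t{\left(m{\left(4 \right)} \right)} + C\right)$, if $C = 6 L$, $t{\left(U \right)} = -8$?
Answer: $11704$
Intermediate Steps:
$m{\left(I \right)} = \sqrt{-3 + I}$
$L = 0$ ($L = -1 + 1 = 0$)
$C = 0$ ($C = 6 \cdot 0 = 0$)
$- 1463 \left(t{\left(m{\left(4 \right)} \right)} + C\right) = - 1463 \left(-8 + 0\right) = \left(-1463\right) \left(-8\right) = 11704$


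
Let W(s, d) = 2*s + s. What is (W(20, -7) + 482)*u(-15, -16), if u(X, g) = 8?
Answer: 4336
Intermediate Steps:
W(s, d) = 3*s
(W(20, -7) + 482)*u(-15, -16) = (3*20 + 482)*8 = (60 + 482)*8 = 542*8 = 4336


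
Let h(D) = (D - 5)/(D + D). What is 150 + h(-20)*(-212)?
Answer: 35/2 ≈ 17.500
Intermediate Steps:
h(D) = (-5 + D)/(2*D) (h(D) = (-5 + D)/((2*D)) = (-5 + D)*(1/(2*D)) = (-5 + D)/(2*D))
150 + h(-20)*(-212) = 150 + ((1/2)*(-5 - 20)/(-20))*(-212) = 150 + ((1/2)*(-1/20)*(-25))*(-212) = 150 + (5/8)*(-212) = 150 - 265/2 = 35/2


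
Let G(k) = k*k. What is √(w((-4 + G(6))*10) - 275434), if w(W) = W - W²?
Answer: 3*I*√41946 ≈ 614.42*I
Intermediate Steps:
G(k) = k²
√(w((-4 + G(6))*10) - 275434) = √(((-4 + 6²)*10)*(1 - (-4 + 6²)*10) - 275434) = √(((-4 + 36)*10)*(1 - (-4 + 36)*10) - 275434) = √((32*10)*(1 - 32*10) - 275434) = √(320*(1 - 1*320) - 275434) = √(320*(1 - 320) - 275434) = √(320*(-319) - 275434) = √(-102080 - 275434) = √(-377514) = 3*I*√41946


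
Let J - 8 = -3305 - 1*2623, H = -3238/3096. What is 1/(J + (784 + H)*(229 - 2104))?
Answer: -516/760562845 ≈ -6.7844e-7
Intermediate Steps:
H = -1619/1548 (H = -3238*1/3096 = -1619/1548 ≈ -1.0459)
J = -5920 (J = 8 + (-3305 - 1*2623) = 8 + (-3305 - 2623) = 8 - 5928 = -5920)
1/(J + (784 + H)*(229 - 2104)) = 1/(-5920 + (784 - 1619/1548)*(229 - 2104)) = 1/(-5920 + (1212013/1548)*(-1875)) = 1/(-5920 - 757508125/516) = 1/(-760562845/516) = -516/760562845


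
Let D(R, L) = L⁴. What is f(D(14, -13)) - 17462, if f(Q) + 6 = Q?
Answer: 11093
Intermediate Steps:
f(Q) = -6 + Q
f(D(14, -13)) - 17462 = (-6 + (-13)⁴) - 17462 = (-6 + 28561) - 17462 = 28555 - 17462 = 11093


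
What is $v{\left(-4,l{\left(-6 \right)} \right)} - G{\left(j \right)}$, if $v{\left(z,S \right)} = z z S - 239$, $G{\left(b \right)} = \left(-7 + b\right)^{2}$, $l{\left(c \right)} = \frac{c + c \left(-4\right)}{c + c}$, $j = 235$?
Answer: $-52247$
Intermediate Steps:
$l{\left(c \right)} = - \frac{3}{2}$ ($l{\left(c \right)} = \frac{c - 4 c}{2 c} = - 3 c \frac{1}{2 c} = - \frac{3}{2}$)
$v{\left(z,S \right)} = -239 + S z^{2}$ ($v{\left(z,S \right)} = z^{2} S - 239 = S z^{2} - 239 = -239 + S z^{2}$)
$v{\left(-4,l{\left(-6 \right)} \right)} - G{\left(j \right)} = \left(-239 - \frac{3 \left(-4\right)^{2}}{2}\right) - \left(-7 + 235\right)^{2} = \left(-239 - 24\right) - 228^{2} = \left(-239 - 24\right) - 51984 = -263 - 51984 = -52247$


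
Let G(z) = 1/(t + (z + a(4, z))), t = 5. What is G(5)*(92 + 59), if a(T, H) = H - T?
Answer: 151/11 ≈ 13.727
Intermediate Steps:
G(z) = 1/(1 + 2*z) (G(z) = 1/(5 + (z + (z - 1*4))) = 1/(5 + (z + (z - 4))) = 1/(5 + (z + (-4 + z))) = 1/(5 + (-4 + 2*z)) = 1/(1 + 2*z))
G(5)*(92 + 59) = (92 + 59)/(1 + 2*5) = 151/(1 + 10) = 151/11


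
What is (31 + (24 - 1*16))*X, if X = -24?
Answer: -936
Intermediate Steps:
(31 + (24 - 1*16))*X = (31 + (24 - 1*16))*(-24) = (31 + (24 - 16))*(-24) = (31 + 8)*(-24) = 39*(-24) = -936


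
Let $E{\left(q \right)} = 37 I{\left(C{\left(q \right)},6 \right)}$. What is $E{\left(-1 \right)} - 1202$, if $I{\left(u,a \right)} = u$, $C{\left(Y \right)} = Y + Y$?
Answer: $-1276$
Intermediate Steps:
$C{\left(Y \right)} = 2 Y$
$E{\left(q \right)} = 74 q$ ($E{\left(q \right)} = 37 \cdot 2 q = 74 q$)
$E{\left(-1 \right)} - 1202 = 74 \left(-1\right) - 1202 = -74 - 1202 = -1276$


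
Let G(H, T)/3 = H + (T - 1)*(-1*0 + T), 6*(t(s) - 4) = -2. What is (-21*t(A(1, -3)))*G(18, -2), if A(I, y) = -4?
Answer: -5544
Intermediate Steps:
t(s) = 11/3 (t(s) = 4 + (1/6)*(-2) = 4 - 1/3 = 11/3)
G(H, T) = 3*H + 3*T*(-1 + T) (G(H, T) = 3*(H + (T - 1)*(-1*0 + T)) = 3*(H + (-1 + T)*(0 + T)) = 3*(H + (-1 + T)*T) = 3*(H + T*(-1 + T)) = 3*H + 3*T*(-1 + T))
(-21*t(A(1, -3)))*G(18, -2) = (-21*11/3)*(-3*(-2) + 3*18 + 3*(-2)**2) = -77*(6 + 54 + 3*4) = -77*(6 + 54 + 12) = -77*72 = -5544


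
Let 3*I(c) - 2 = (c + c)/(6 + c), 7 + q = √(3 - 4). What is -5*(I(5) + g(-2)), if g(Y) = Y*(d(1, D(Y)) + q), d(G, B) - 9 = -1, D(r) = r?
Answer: 170/33 + 10*I ≈ 5.1515 + 10.0*I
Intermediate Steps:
q = -7 + I (q = -7 + √(3 - 4) = -7 + √(-1) = -7 + I ≈ -7.0 + 1.0*I)
d(G, B) = 8 (d(G, B) = 9 - 1 = 8)
g(Y) = Y*(1 + I) (g(Y) = Y*(8 + (-7 + I)) = Y*(1 + I))
I(c) = ⅔ + 2*c/(3*(6 + c)) (I(c) = ⅔ + ((c + c)/(6 + c))/3 = ⅔ + ((2*c)/(6 + c))/3 = ⅔ + (2*c/(6 + c))/3 = ⅔ + 2*c/(3*(6 + c)))
-5*(I(5) + g(-2)) = -5*(4*(3 + 5)/(3*(6 + 5)) - 2*(1 + I)) = -5*((4/3)*8/11 + (-2 - 2*I)) = -5*((4/3)*(1/11)*8 + (-2 - 2*I)) = -5*(32/33 + (-2 - 2*I)) = -5*(-34/33 - 2*I) = 170/33 + 10*I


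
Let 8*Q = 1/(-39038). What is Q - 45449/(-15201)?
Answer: 14193889295/4747333104 ≈ 2.9899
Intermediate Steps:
Q = -1/312304 (Q = (⅛)/(-39038) = (⅛)*(-1/39038) = -1/312304 ≈ -3.2020e-6)
Q - 45449/(-15201) = -1/312304 - 45449/(-15201) = -1/312304 - 45449*(-1/15201) = -1/312304 + 45449/15201 = 14193889295/4747333104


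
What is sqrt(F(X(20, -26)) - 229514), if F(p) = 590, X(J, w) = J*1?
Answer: 6*I*sqrt(6359) ≈ 478.46*I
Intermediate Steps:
X(J, w) = J
sqrt(F(X(20, -26)) - 229514) = sqrt(590 - 229514) = sqrt(-228924) = 6*I*sqrt(6359)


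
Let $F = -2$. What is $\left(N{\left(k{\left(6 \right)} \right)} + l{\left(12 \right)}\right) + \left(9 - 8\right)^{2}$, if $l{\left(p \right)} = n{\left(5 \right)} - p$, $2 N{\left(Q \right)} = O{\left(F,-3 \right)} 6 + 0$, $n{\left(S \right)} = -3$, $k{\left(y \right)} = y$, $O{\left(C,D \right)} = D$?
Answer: $-23$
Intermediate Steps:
$N{\left(Q \right)} = -9$ ($N{\left(Q \right)} = \frac{\left(-3\right) 6 + 0}{2} = \frac{-18 + 0}{2} = \frac{1}{2} \left(-18\right) = -9$)
$l{\left(p \right)} = -3 - p$
$\left(N{\left(k{\left(6 \right)} \right)} + l{\left(12 \right)}\right) + \left(9 - 8\right)^{2} = \left(-9 - 15\right) + \left(9 - 8\right)^{2} = \left(-9 - 15\right) + 1^{2} = \left(-9 - 15\right) + 1 = -24 + 1 = -23$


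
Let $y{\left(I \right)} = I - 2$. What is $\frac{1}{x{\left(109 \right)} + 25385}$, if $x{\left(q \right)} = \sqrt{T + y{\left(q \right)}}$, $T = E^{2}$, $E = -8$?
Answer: $\frac{25385}{644398054} - \frac{3 \sqrt{19}}{644398054} \approx 3.9373 \cdot 10^{-5}$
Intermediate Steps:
$y{\left(I \right)} = -2 + I$ ($y{\left(I \right)} = I - 2 = -2 + I$)
$T = 64$ ($T = \left(-8\right)^{2} = 64$)
$x{\left(q \right)} = \sqrt{62 + q}$ ($x{\left(q \right)} = \sqrt{64 + \left(-2 + q\right)} = \sqrt{62 + q}$)
$\frac{1}{x{\left(109 \right)} + 25385} = \frac{1}{\sqrt{62 + 109} + 25385} = \frac{1}{\sqrt{171} + 25385} = \frac{1}{3 \sqrt{19} + 25385} = \frac{1}{25385 + 3 \sqrt{19}}$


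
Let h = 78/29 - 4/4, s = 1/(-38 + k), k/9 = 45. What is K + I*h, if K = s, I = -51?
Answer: -917104/10643 ≈ -86.170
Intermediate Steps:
k = 405 (k = 9*45 = 405)
s = 1/367 (s = 1/(-38 + 405) = 1/367 ≈ 0.0027248)
K = 1/367 ≈ 0.0027248
h = 49/29 (h = 78*(1/29) - 4*1/4 = 78/29 - 1 = 49/29 ≈ 1.6897)
K + I*h = 1/367 - 51*49/29 = 1/367 - 2499/29 = -917104/10643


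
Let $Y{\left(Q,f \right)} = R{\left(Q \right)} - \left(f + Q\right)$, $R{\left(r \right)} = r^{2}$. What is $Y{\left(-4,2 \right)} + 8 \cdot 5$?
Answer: $58$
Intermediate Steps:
$Y{\left(Q,f \right)} = Q^{2} - Q - f$ ($Y{\left(Q,f \right)} = Q^{2} - \left(f + Q\right) = Q^{2} - \left(Q + f\right) = Q^{2} - Q - f$)
$Y{\left(-4,2 \right)} + 8 \cdot 5 = \left(\left(-4\right)^{2} - -4 - 2\right) + 8 \cdot 5 = \left(16 + 4 - 2\right) + 40 = 18 + 40 = 58$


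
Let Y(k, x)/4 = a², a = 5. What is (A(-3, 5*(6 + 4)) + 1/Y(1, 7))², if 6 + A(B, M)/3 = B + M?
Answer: 151314601/10000 ≈ 15131.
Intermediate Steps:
Y(k, x) = 100 (Y(k, x) = 4*5² = 4*25 = 100)
A(B, M) = -18 + 3*B + 3*M (A(B, M) = -18 + 3*(B + M) = -18 + (3*B + 3*M) = -18 + 3*B + 3*M)
(A(-3, 5*(6 + 4)) + 1/Y(1, 7))² = ((-18 + 3*(-3) + 3*(5*(6 + 4))) + 1/100)² = ((-18 - 9 + 3*(5*10)) + 1/100)² = ((-18 - 9 + 3*50) + 1/100)² = ((-18 - 9 + 150) + 1/100)² = (123 + 1/100)² = (12301/100)² = 151314601/10000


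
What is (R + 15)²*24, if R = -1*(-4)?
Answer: 8664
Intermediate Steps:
R = 4
(R + 15)²*24 = (4 + 15)²*24 = 19²*24 = 361*24 = 8664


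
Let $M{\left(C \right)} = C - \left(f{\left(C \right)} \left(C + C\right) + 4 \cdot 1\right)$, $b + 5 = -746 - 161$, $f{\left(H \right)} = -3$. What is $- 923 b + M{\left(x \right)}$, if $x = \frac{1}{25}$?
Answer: $\frac{21044307}{25} \approx 8.4177 \cdot 10^{5}$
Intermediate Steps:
$x = \frac{1}{25} \approx 0.04$
$b = -912$ ($b = -5 - 907 = -912$)
$M{\left(C \right)} = -4 + 7 C$ ($M{\left(C \right)} = C - \left(- 3 \left(C + C\right) + 4 \cdot 1\right) = C - \left(- 3 \cdot 2 C + 4\right) = C - \left(- 6 C + 4\right) = C - \left(4 - 6 C\right) = C + \left(-4 + 6 C\right) = -4 + 7 C$)
$- 923 b + M{\left(x \right)} = \left(-923\right) \left(-912\right) + \left(-4 + 7 \cdot \frac{1}{25}\right) = 841776 + \left(-4 + \frac{7}{25}\right) = 841776 - \frac{93}{25} = \frac{21044307}{25}$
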